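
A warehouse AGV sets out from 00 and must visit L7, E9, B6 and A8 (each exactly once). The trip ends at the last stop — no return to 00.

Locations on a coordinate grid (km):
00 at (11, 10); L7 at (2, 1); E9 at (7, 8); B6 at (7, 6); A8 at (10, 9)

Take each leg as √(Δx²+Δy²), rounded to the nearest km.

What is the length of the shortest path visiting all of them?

Shortest open route: 13 km.

There are 4! = 24 possible orderings.
00 → L7 → E9 → B6 → A8: 13+9+2+4 = 28
00 → L7 → E9 → A8 → B6: 13+9+3+4 = 29
00 → L7 → B6 → E9 → A8: 13+7+2+3 = 25
00 → L7 → B6 → A8 → E9: 13+7+4+3 = 27
00 → L7 → A8 → E9 → B6: 13+11+3+2 = 29
00 → L7 → A8 → B6 → E9: 13+11+4+2 = 30
00 → E9 → L7 → B6 → A8: 4+9+7+4 = 24
00 → E9 → L7 → A8 → B6: 4+9+11+4 = 28
00 → E9 → B6 → L7 → A8: 4+2+7+11 = 24
00 → E9 → B6 → A8 → L7: 4+2+4+11 = 21
00 → E9 → A8 → L7 → B6: 4+3+11+7 = 25
00 → E9 → A8 → B6 → L7: 4+3+4+7 = 18
00 → B6 → L7 → E9 → A8: 6+7+9+3 = 25
00 → B6 → L7 → A8 → E9: 6+7+11+3 = 27
… (10 more)
00 → A8 → E9 → B6 → L7: 1+3+2+7 = 13  ← best
The minimum is 13.
One shortest path: 00 → A8 → E9 → B6 → L7.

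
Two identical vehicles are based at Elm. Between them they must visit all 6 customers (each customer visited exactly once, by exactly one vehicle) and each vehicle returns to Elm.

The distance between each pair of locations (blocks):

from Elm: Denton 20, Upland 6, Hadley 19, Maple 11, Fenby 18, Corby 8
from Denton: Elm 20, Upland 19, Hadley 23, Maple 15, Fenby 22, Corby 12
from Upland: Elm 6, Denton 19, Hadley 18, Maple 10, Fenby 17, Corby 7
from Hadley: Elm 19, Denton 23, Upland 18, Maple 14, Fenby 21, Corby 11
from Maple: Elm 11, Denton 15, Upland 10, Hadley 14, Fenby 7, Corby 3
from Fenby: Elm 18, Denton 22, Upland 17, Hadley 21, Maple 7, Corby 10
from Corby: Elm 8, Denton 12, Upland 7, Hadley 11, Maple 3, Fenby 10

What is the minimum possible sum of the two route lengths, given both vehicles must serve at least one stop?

Minimum combined distance: 94 blocks.

Try each way of splitting the stops between the two vehicles (each non-empty) and, for each split, find the best tour for each vehicle:
  {Denton} + {Upland, Hadley, Maple, Fenby, Corby}: 40 + 63 = 103
  {Upland} + {Denton, Hadley, Maple, Fenby, Corby}: 12 + 82 = 94
  {Denton, Upland} + {Hadley, Maple, Fenby, Corby}: 45 + 58 = 103
  {Hadley} + {Denton, Upland, Maple, Fenby, Corby}: 38 + 65 = 103
  {Denton, Hadley} + {Upland, Maple, Fenby, Corby}: 62 + 41 = 103
  {Upland, Hadley} + {Denton, Maple, Fenby, Corby}: 43 + 60 = 103
  … (31 splits in total)
Best: vehicle 1 Elm → Upland → Elm = 12; vehicle 2 Elm → Denton → Hadley → Maple → Fenby → Corby → Elm = 82; combined 94.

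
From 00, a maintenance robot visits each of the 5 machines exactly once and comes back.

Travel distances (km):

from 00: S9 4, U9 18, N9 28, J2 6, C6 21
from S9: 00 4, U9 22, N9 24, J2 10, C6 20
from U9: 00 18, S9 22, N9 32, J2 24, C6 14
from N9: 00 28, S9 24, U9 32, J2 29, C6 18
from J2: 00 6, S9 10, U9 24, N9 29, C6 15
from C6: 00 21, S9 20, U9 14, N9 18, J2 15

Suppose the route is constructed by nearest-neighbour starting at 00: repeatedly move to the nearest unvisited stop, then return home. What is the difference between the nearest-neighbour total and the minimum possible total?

00: S9=4, J2=6, U9=18, C6=21, N9=28 ⇒ S9
S9: J2=10, C6=20, U9=22, N9=24 ⇒ J2
J2: C6=15, U9=24, N9=29 ⇒ C6
C6: U9=14, N9=18 ⇒ U9
U9: N9=32 ⇒ N9
NN route 00 → S9 → J2 → C6 → U9 → N9 → 00 costs 103.
Optimal: 00 → S9 → N9 → C6 → U9 → J2 → 00 costs 90 (by enumerating all 60 distinct tours).
Excess = 103 − 90 = 13.

Excess over optimum: 13 km.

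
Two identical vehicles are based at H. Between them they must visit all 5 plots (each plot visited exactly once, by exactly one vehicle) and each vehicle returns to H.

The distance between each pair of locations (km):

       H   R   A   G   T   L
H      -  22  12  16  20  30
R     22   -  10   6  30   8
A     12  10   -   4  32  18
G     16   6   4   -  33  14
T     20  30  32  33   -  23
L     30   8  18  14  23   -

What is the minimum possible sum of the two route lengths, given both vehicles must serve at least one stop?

Minimum combined distance: 97 km.

Try each way of splitting the stops between the two vehicles (each non-empty) and, for each split, find the best tour for each vehicle:
  {R} + {A, G, T, L}: 44 + 73 = 117
  {A} + {R, G, T, L}: 24 + 73 = 97
  {R, A} + {G, T, L}: 44 + 73 = 117
  {G} + {R, A, T, L}: 32 + 73 = 105
  {R, G} + {A, T, L}: 44 + 73 = 117
  {A, G} + {R, T, L}: 32 + 73 = 105
  … (15 splits in total)
Best: vehicle 1 H → A → H = 24; vehicle 2 H → G → R → L → T → H = 73; combined 97.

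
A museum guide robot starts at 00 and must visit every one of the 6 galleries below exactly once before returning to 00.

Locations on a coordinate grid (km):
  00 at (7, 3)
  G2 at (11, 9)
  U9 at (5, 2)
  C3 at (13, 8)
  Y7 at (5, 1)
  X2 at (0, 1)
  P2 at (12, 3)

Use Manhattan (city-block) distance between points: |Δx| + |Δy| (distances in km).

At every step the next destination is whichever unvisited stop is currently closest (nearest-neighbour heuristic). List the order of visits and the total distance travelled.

At 00 the remaining stops are U9 3, Y7 4, P2 5, X2 9, G2 10, C3 11; go to U9.
At U9 the remaining stops are Y7 1, X2 6, P2 8, G2 13, C3 14; go to Y7.
At Y7 the remaining stops are X2 5, P2 9, G2 14, C3 15; go to X2.
At X2 the remaining stops are P2 14, G2 19, C3 20; go to P2.
At P2 the remaining stops are C3 6, G2 7; go to C3.
At C3 the remaining stops are G2 3; go to G2.
Return G2→00: 10.
Total = 3 + 1 + 5 + 14 + 6 + 3 + 10 = 42.

42 km along 00 → U9 → Y7 → X2 → P2 → C3 → G2 → 00.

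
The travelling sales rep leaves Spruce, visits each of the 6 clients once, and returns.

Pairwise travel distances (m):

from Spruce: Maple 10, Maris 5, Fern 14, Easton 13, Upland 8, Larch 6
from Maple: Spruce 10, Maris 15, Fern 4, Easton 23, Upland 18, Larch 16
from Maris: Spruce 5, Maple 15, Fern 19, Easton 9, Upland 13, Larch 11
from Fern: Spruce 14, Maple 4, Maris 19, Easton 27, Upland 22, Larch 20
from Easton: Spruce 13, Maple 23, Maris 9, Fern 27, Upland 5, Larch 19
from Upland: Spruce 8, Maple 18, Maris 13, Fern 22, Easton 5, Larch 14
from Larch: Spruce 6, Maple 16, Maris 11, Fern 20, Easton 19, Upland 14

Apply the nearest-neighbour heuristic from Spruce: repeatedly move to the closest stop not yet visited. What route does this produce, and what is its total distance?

At Spruce the remaining stops are Maris 5, Larch 6, Upland 8, Maple 10, Easton 13, Fern 14; go to Maris.
At Maris the remaining stops are Easton 9, Larch 11, Upland 13, Maple 15, Fern 19; go to Easton.
At Easton the remaining stops are Upland 5, Larch 19, Maple 23, Fern 27; go to Upland.
At Upland the remaining stops are Larch 14, Maple 18, Fern 22; go to Larch.
At Larch the remaining stops are Maple 16, Fern 20; go to Maple.
At Maple the remaining stops are Fern 4; go to Fern.
Return Fern→Spruce: 14.
Total = 5 + 9 + 5 + 14 + 16 + 4 + 14 = 67.

67 m along Spruce → Maris → Easton → Upland → Larch → Maple → Fern → Spruce.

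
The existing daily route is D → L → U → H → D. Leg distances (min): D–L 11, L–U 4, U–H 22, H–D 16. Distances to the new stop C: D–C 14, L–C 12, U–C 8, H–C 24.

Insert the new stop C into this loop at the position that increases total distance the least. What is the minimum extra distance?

Insertion cost between consecutive stops i–j is d(i,C) + d(C,j) − d(i,j):
  between D and L: 14 + 12 − 11 = 15
  between L and U: 12 + 8 − 4 = 16
  between U and H: 8 + 24 − 22 = 10
  between H and D: 24 + 14 − 16 = 22
Cheapest insertion is between U and H, adding 10.
New total = 53 + 10 = 63.

+10 min — insert C between U and H.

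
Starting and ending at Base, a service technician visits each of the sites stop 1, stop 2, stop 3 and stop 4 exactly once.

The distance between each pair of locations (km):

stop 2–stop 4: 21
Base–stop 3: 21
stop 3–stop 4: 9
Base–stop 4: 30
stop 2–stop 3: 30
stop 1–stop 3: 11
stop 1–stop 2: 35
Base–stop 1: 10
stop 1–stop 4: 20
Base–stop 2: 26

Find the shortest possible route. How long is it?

Base→stop 1→stop 2→stop 3→stop 4→Base: 10+35+30+9+30 = 114
Base→stop 1→stop 2→stop 4→stop 3→Base: 10+35+21+9+21 = 96
Base→stop 1→stop 3→stop 2→stop 4→Base: 10+11+30+21+30 = 102
Base→stop 1→stop 3→stop 4→stop 2→Base: 10+11+9+21+26 = 77
Base→stop 1→stop 4→stop 2→stop 3→Base: 10+20+21+30+21 = 102
Base→stop 1→stop 4→stop 3→stop 2→Base: 10+20+9+30+26 = 95
Base→stop 2→stop 1→stop 3→stop 4→Base: 26+35+11+9+30 = 111
Base→stop 2→stop 1→stop 4→stop 3→Base: 26+35+20+9+21 = 111
Base→stop 2→stop 3→stop 1→stop 4→Base: 26+30+11+20+30 = 117
Base→stop 2→stop 4→stop 1→stop 3→Base: 26+21+20+11+21 = 99
Base→stop 3→stop 1→stop 2→stop 4→Base: 21+11+35+21+30 = 118
Base→stop 3→stop 2→stop 1→stop 4→Base: 21+30+35+20+30 = 136
The minimum is 77.
One optimal route: Base → stop 1 → stop 3 → stop 4 → stop 2 → Base (or its reverse).

77 km — the shortest possible round trip.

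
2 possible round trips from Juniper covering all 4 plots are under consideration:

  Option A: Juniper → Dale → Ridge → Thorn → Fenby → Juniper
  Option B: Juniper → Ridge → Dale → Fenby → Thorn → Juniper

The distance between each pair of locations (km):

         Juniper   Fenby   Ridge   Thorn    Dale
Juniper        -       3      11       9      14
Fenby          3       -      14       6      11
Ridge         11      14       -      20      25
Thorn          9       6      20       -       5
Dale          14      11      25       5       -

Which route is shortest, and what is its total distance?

Option A: 14 + 25 + 20 + 6 + 3 = 68
Option B: 11 + 25 + 11 + 6 + 9 = 62

Shortest is Option B, total 62 km.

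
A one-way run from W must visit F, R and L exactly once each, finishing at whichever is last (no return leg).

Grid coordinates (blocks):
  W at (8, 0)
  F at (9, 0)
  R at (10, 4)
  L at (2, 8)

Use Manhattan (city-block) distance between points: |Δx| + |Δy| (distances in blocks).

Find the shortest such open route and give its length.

There are 3! = 6 possible orderings.
W → F → R → L: 1+5+12 = 18
W → F → L → R: 1+15+12 = 28
W → R → F → L: 6+5+15 = 26
W → R → L → F: 6+12+15 = 33
W → L → F → R: 14+15+5 = 34
W → L → R → F: 14+12+5 = 31
The minimum is 18.
One shortest path: W → F → R → L.

Minimum one-way distance = 18 blocks.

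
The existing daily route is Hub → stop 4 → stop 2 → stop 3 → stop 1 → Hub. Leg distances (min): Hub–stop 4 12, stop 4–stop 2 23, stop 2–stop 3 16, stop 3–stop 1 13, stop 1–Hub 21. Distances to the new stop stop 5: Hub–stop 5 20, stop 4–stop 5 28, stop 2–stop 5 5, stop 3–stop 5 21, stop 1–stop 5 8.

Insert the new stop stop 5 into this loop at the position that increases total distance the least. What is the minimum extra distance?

Insertion cost between consecutive stops i–j is d(i,stop 5) + d(stop 5,j) − d(i,j):
  between Hub and stop 4: 20 + 28 − 12 = 36
  between stop 4 and stop 2: 28 + 5 − 23 = 10
  between stop 2 and stop 3: 5 + 21 − 16 = 10
  between stop 3 and stop 1: 21 + 8 − 13 = 16
  between stop 1 and Hub: 8 + 20 − 21 = 7
Cheapest insertion is between stop 1 and Hub, adding 7.
New total = 85 + 7 = 92.

Adding 7 min by placing stop 5 on the stop 1–Hub leg.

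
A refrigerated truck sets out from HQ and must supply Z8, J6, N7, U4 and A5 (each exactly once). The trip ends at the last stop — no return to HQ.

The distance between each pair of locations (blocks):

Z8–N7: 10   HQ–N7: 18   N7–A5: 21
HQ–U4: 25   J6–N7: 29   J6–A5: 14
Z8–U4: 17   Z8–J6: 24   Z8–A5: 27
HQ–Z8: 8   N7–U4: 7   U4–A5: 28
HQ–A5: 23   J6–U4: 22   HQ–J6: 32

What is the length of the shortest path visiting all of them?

Minimum one-way distance = 61 blocks.

There are 5! = 120 possible orderings.
HQ → Z8 → J6 → N7 → U4 → A5: 8+24+29+7+28 = 96
HQ → Z8 → J6 → N7 → A5 → U4: 8+24+29+21+28 = 110
HQ → Z8 → J6 → U4 → N7 → A5: 8+24+22+7+21 = 82
HQ → Z8 → J6 → U4 → A5 → N7: 8+24+22+28+21 = 103
HQ → Z8 → J6 → A5 → N7 → U4: 8+24+14+21+7 = 74
HQ → Z8 → J6 → A5 → U4 → N7: 8+24+14+28+7 = 81
HQ → Z8 → N7 → J6 → U4 → A5: 8+10+29+22+28 = 97
HQ → Z8 → N7 → J6 → A5 → U4: 8+10+29+14+28 = 89
HQ → Z8 → N7 → U4 → J6 → A5: 8+10+7+22+14 = 61
HQ → Z8 → N7 → U4 → A5 → J6: 8+10+7+28+14 = 67
HQ → Z8 → N7 → A5 → J6 → U4: 8+10+21+14+22 = 75
HQ → Z8 → N7 → A5 → U4 → J6: 8+10+21+28+22 = 89
HQ → Z8 → U4 → J6 → N7 → A5: 8+17+22+29+21 = 97
HQ → Z8 → U4 → J6 → A5 → N7: 8+17+22+14+21 = 82
… (106 more)
The minimum is 61.
One shortest path: HQ → Z8 → N7 → U4 → J6 → A5.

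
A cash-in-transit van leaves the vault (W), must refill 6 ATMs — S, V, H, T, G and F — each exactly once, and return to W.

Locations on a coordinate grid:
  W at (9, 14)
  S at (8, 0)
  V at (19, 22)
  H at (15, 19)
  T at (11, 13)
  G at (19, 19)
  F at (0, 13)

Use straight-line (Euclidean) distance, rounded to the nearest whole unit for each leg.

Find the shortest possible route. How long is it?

Minimum total distance: 63.

With 6 stops there are 6!/2 = 360 distinct round trips (a route and its reverse cost the same).
W → S → V → H → T → G → F → W: 14+25+5+7+10+20+9 = 90
W → S → V → H → T → F → G → W: 14+25+5+7+11+20+11 = 93
W → S → V → H → G → T → F → W: 14+25+5+4+10+11+9 = 78
W → S → V → H → G → F → T → W: 14+25+5+4+20+11+2 = 81
W → S → V → H → F → T → G → W: 14+25+5+16+11+10+11 = 92
W → S → V → H → F → G → T → W: 14+25+5+16+20+10+2 = 92
W → S → V → T → H → G → F → W: 14+25+12+7+4+20+9 = 91
W → S → V → T → H → F → G → W: 14+25+12+7+16+20+11 = 105
… (352 more)
W → H → V → G → T → S → F → W: 8+5+3+10+13+15+9 = 63  ← best
The minimum is 63.
One optimal route: W → H → V → G → T → S → F → W (or its reverse).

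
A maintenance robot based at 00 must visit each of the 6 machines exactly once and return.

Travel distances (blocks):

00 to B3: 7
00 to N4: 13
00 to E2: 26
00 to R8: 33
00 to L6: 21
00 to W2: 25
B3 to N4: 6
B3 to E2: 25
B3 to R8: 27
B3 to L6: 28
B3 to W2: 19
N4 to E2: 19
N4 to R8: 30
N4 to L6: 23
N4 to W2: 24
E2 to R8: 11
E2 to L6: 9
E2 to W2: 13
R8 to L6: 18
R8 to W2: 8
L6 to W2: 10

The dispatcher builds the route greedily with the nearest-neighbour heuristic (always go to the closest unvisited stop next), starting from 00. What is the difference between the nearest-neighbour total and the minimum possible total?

From 00: B3=7, N4=13, L6=21, W2=25, E2=26, R8=33 → choose B3 (7).
From B3: N4=6, W2=19, E2=25, R8=27, L6=28 → choose N4 (6).
From N4: E2=19, L6=23, W2=24, R8=30 → choose E2 (19).
From E2: L6=9, R8=11, W2=13 → choose L6 (9).
From L6: W2=10, R8=18 → choose W2 (10).
From W2: R8=8 → choose R8 (8).
NN route 00 → B3 → N4 → E2 → L6 → W2 → R8 → 00 costs 92.
Optimal: 00 → B3 → N4 → E2 → R8 → W2 → L6 → 00 costs 82 (by enumerating all 360 distinct tours).
Excess = 92 − 82 = 10.

Excess over optimum: 10 blocks.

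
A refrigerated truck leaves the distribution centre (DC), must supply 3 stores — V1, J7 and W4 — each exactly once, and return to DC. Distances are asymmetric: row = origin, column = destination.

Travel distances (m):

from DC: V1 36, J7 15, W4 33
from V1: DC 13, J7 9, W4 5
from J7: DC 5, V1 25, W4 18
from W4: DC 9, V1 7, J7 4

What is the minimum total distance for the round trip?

Minimum total distance: 50 m.

DC → V1 → J7 → W4 → DC: 36+9+18+9 = 72
DC → V1 → W4 → J7 → DC: 36+5+4+5 = 50
DC → J7 → V1 → W4 → DC: 15+25+5+9 = 54
DC → J7 → W4 → V1 → DC: 15+18+7+13 = 53
DC → W4 → V1 → J7 → DC: 33+7+9+5 = 54
DC → W4 → J7 → V1 → DC: 33+4+25+13 = 75
The minimum is 50.
One optimal route: DC → V1 → W4 → J7 → DC.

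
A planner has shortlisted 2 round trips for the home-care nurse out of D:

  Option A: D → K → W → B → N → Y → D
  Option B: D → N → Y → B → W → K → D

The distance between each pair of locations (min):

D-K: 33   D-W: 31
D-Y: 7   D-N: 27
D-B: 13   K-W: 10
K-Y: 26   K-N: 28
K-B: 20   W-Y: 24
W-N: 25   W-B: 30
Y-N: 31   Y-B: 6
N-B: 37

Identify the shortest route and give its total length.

Shortest is Option B, total 137 min.

Option A: 33 + 10 + 30 + 37 + 31 + 7 = 148
Option B: 27 + 31 + 6 + 30 + 10 + 33 = 137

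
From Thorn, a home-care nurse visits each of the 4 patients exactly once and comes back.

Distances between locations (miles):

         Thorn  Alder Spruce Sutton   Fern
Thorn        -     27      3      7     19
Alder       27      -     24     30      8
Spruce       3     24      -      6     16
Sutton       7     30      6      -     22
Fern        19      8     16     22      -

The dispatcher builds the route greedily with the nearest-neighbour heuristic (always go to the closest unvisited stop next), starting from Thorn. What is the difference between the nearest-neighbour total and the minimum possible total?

The nearest-neighbour route is 2 miles longer than optimal.

Thorn: Spruce=3, Sutton=7, Fern=19, Alder=27 ⇒ Spruce
Spruce: Sutton=6, Fern=16, Alder=24 ⇒ Sutton
Sutton: Fern=22, Alder=30 ⇒ Fern
Fern: Alder=8 ⇒ Alder
NN route Thorn → Spruce → Sutton → Fern → Alder → Thorn costs 66.
Optimal: Thorn → Alder → Fern → Spruce → Sutton → Thorn costs 64 (by enumerating all 12 distinct tours).
Excess = 66 − 64 = 2.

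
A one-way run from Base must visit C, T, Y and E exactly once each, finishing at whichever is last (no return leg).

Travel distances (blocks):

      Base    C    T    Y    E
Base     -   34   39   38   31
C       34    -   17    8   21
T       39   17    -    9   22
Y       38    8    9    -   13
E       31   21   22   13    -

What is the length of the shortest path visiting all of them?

There are 4! = 24 possible orderings.
Base→C→T→Y→E: 34+17+9+13 = 73
Base→C→T→E→Y: 34+17+22+13 = 86
Base→C→Y→T→E: 34+8+9+22 = 73
Base→C→Y→E→T: 34+8+13+22 = 77
Base→C→E→T→Y: 34+21+22+9 = 86
Base→C→E→Y→T: 34+21+13+9 = 77
Base→T→C→Y→E: 39+17+8+13 = 77
Base→T→C→E→Y: 39+17+21+13 = 90
Base→T→Y→C→E: 39+9+8+21 = 77
Base→T→Y→E→C: 39+9+13+21 = 82
Base→T→E→C→Y: 39+22+21+8 = 90
Base→T→E→Y→C: 39+22+13+8 = 82
Base→Y→C→T→E: 38+8+17+22 = 85
Base→Y→C→E→T: 38+8+21+22 = 89
… (10 more)
Base→E→C→Y→T: 31+21+8+9 = 69  ← best
The minimum is 69.
One shortest path: Base → E → C → Y → T.

69 blocks — the minimum one-way total.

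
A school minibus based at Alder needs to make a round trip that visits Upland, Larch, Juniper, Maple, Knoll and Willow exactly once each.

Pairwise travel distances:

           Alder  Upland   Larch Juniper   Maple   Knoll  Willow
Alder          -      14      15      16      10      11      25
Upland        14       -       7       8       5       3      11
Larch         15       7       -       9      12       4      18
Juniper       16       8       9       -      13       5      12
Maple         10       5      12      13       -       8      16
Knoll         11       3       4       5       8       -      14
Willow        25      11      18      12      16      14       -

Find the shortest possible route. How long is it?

Minimum total distance: 62.

There are 360 distinct closed tours to check (reversals are equivalent).
Alder→Upland→Larch→Juniper→Maple→Knoll→Willow→Alder: 14+7+9+13+8+14+25 = 90
Alder→Upland→Larch→Juniper→Maple→Willow→Knoll→Alder: 14+7+9+13+16+14+11 = 84
Alder→Upland→Larch→Juniper→Knoll→Maple→Willow→Alder: 14+7+9+5+8+16+25 = 84
Alder→Upland→Larch→Juniper→Knoll→Willow→Maple→Alder: 14+7+9+5+14+16+10 = 75
Alder→Upland→Larch→Juniper→Willow→Maple→Knoll→Alder: 14+7+9+12+16+8+11 = 77
Alder→Upland→Larch→Juniper→Willow→Knoll→Maple→Alder: 14+7+9+12+14+8+10 = 74
Alder→Upland→Larch→Maple→Juniper→Knoll→Willow→Alder: 14+7+12+13+5+14+25 = 90
Alder→Upland→Larch→Maple→Juniper→Willow→Knoll→Alder: 14+7+12+13+12+14+11 = 83
… (352 more)
Alder→Larch→Knoll→Juniper→Willow→Upland→Maple→Alder: 15+4+5+12+11+5+10 = 62  ← best
The minimum is 62.
One optimal route: Alder → Larch → Knoll → Juniper → Willow → Upland → Maple → Alder (or its reverse).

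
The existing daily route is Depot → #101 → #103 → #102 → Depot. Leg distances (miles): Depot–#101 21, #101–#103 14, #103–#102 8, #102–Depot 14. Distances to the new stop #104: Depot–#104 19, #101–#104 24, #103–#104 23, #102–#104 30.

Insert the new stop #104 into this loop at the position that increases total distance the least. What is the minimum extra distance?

Adding 22 miles by placing #104 on the Depot–#101 leg.

Insertion cost between consecutive stops i–j is d(i,#104) + d(#104,j) − d(i,j):
  between Depot and #101: 19 + 24 − 21 = 22
  between #101 and #103: 24 + 23 − 14 = 33
  between #103 and #102: 23 + 30 − 8 = 45
  between #102 and Depot: 30 + 19 − 14 = 35
Cheapest insertion is between Depot and #101, adding 22.
New total = 57 + 22 = 79.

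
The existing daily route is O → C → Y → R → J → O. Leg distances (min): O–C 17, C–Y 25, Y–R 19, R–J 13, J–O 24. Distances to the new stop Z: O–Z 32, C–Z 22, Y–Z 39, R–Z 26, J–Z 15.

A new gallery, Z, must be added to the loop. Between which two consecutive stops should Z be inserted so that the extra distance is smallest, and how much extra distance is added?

Minimum extra distance: 23 min, inserting Z between J and O.

Insertion cost between consecutive stops i–j is d(i,Z) + d(Z,j) − d(i,j):
  between O and C: 32 + 22 − 17 = 37
  between C and Y: 22 + 39 − 25 = 36
  between Y and R: 39 + 26 − 19 = 46
  between R and J: 26 + 15 − 13 = 28
  between J and O: 15 + 32 − 24 = 23
Cheapest insertion is between J and O, adding 23.
New total = 98 + 23 = 121.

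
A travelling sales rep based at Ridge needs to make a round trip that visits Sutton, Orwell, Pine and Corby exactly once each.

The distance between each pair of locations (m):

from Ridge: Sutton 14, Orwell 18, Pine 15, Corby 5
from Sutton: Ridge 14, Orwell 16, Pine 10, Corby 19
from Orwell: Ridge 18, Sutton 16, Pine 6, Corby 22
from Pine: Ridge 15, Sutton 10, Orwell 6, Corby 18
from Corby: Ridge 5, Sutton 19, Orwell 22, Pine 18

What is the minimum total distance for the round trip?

Ridge - Sutton - Orwell - Pine - Corby - Ridge: 14+16+6+18+5 = 59
Ridge - Sutton - Orwell - Corby - Pine - Ridge: 14+16+22+18+15 = 85
Ridge - Sutton - Pine - Orwell - Corby - Ridge: 14+10+6+22+5 = 57
Ridge - Sutton - Pine - Corby - Orwell - Ridge: 14+10+18+22+18 = 82
Ridge - Sutton - Corby - Orwell - Pine - Ridge: 14+19+22+6+15 = 76
Ridge - Sutton - Corby - Pine - Orwell - Ridge: 14+19+18+6+18 = 75
Ridge - Orwell - Sutton - Pine - Corby - Ridge: 18+16+10+18+5 = 67
Ridge - Orwell - Sutton - Corby - Pine - Ridge: 18+16+19+18+15 = 86
Ridge - Orwell - Pine - Sutton - Corby - Ridge: 18+6+10+19+5 = 58
Ridge - Orwell - Corby - Sutton - Pine - Ridge: 18+22+19+10+15 = 84
Ridge - Pine - Sutton - Orwell - Corby - Ridge: 15+10+16+22+5 = 68
Ridge - Pine - Orwell - Sutton - Corby - Ridge: 15+6+16+19+5 = 61
The minimum is 57.
One optimal route: Ridge → Sutton → Pine → Orwell → Corby → Ridge (or its reverse).

57 m — the shortest possible round trip.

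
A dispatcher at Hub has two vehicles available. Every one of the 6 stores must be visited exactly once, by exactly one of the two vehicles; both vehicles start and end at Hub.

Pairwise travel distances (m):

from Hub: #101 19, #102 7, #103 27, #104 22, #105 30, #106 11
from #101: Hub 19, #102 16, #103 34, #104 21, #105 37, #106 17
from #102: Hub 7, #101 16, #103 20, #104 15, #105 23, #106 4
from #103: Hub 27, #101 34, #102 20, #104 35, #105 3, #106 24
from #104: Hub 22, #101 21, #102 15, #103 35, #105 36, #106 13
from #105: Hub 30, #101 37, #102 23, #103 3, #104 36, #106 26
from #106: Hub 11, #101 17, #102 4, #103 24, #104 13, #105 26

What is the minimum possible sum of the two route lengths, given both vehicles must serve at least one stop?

123 m — the smallest possible combined total.

There are 2^5 − 1 = 31 ways to divide the 6 stops into two non-empty groups. For each, the best each vehicle can do is its own shortest tour through its group:
  {#101} + {#102, #103, #104, #105, #106}: 38 + 90 = 128
  {#102} + {#101, #103, #104, #105, #106}: 14 + 109 = 123
  {#101, #102} + {#103, #104, #105, #106}: 42 + 90 = 132
  {#103} + {#101, #102, #104, #105, #106}: 54 + 109 = 163
  {#101, #103} + {#102, #104, #105, #106}: 80 + 90 = 170
  {#102, #103} + {#101, #104, #105, #106}: 54 + 109 = 163
  … (31 splits in total)
Best: vehicle 1 Hub → #102 → Hub = 14; vehicle 2 Hub → #101 → #104 → #106 → #105 → #103 → Hub = 109; combined 123.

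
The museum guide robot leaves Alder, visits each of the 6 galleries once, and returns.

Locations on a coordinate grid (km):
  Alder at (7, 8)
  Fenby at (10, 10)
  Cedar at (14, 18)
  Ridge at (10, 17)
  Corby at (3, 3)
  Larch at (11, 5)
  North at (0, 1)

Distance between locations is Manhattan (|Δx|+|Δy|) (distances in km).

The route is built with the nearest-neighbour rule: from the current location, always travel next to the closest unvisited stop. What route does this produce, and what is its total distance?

Alder → [Fenby:5 / Larch:7 / Corby:9 / Ridge:12 / North:14 / Cedar:17] → Fenby (5)
Fenby → [Larch:6 / Ridge:7 / Cedar:12 / Corby:14 / North:19] → Larch (6)
Larch → [Corby:10 / Ridge:13 / North:15 / Cedar:16] → Corby (10)
Corby → [North:5 / Ridge:21 / Cedar:26] → North (5)
North → [Ridge:26 / Cedar:31] → Ridge (26)
Ridge → [Cedar:5] → Cedar (5)
Return Cedar→Alder: 17.
Total = 5 + 6 + 10 + 5 + 26 + 5 + 17 = 74.

74 km along Alder → Fenby → Larch → Corby → North → Ridge → Cedar → Alder.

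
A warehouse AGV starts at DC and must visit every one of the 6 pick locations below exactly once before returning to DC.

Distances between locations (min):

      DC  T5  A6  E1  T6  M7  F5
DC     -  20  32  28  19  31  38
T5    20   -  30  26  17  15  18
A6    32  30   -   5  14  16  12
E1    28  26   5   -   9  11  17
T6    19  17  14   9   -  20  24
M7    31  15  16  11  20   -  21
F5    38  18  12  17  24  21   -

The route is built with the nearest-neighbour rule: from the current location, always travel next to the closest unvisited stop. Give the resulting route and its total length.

109 min along DC → T6 → E1 → A6 → F5 → T5 → M7 → DC.

From DC: distances to unvisited — T6=19, T5=20, E1=28, M7=31, A6=32, F5=38. Nearest is T6 (19).
From T6: distances to unvisited — E1=9, A6=14, T5=17, M7=20, F5=24. Nearest is E1 (9).
From E1: distances to unvisited — A6=5, M7=11, F5=17, T5=26. Nearest is A6 (5).
From A6: distances to unvisited — F5=12, M7=16, T5=30. Nearest is F5 (12).
From F5: distances to unvisited — T5=18, M7=21. Nearest is T5 (18).
From T5: distances to unvisited — M7=15. Nearest is M7 (15).
Return M7→DC: 31.
Total = 19 + 9 + 5 + 12 + 18 + 15 + 31 = 109.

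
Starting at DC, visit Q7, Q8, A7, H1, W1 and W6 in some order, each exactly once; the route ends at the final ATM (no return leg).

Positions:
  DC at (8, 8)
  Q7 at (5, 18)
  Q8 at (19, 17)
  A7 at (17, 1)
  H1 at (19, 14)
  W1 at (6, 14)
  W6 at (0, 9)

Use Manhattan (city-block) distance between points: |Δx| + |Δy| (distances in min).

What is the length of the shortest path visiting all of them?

Minimum one-way distance = 58 min.

There are 6! = 720 possible orderings.
DC - Q7 - Q8 - A7 - H1 - W1 - W6: 13+15+18+15+13+11 = 85
DC - Q7 - Q8 - A7 - H1 - W6 - W1: 13+15+18+15+24+11 = 96
DC - Q7 - Q8 - A7 - W1 - H1 - W6: 13+15+18+24+13+24 = 107
DC - Q7 - Q8 - A7 - W1 - W6 - H1: 13+15+18+24+11+24 = 105
DC - Q7 - Q8 - A7 - W6 - H1 - W1: 13+15+18+25+24+13 = 108
DC - Q7 - Q8 - A7 - W6 - W1 - H1: 13+15+18+25+11+13 = 95
DC - Q7 - Q8 - H1 - A7 - W1 - W6: 13+15+3+15+24+11 = 81
DC - Q7 - Q8 - H1 - A7 - W6 - W1: 13+15+3+15+25+11 = 82
… (712 more)
DC - W6 - W1 - Q7 - Q8 - H1 - A7: 9+11+5+15+3+15 = 58  ← best
The minimum is 58.
One shortest path: DC → W6 → W1 → Q7 → Q8 → H1 → A7.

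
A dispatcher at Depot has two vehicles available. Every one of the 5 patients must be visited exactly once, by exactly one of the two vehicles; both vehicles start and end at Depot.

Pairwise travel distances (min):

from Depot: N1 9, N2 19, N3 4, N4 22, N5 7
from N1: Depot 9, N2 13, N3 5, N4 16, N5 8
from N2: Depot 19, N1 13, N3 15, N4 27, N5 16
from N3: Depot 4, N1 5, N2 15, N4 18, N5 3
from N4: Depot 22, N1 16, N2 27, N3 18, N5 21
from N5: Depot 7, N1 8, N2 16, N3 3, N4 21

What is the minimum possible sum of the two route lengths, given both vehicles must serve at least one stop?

Check every non-empty split of the stops between the two vehicles; for each half take its own optimal tour:
  {N1} + {N2, N3, N4, N5}: 18 + 72 = 90
  {N2} + {N1, N3, N4, N5}: 38 + 53 = 91
  {N1, N2} + {N3, N4, N5}: 41 + 50 = 91
  {N3} + {N1, N2, N4, N5}: 8 + 74 = 82
  {N1, N3} + {N2, N4, N5}: 18 + 72 = 90
  {N2, N3} + {N1, N4, N5}: 38 + 53 = 91
  … (15 splits in total)
Best: vehicle 1 Depot → N3 → Depot = 8; vehicle 2 Depot → N4 → N1 → N2 → N5 → Depot = 74; combined 82.

82 min — the smallest possible combined total.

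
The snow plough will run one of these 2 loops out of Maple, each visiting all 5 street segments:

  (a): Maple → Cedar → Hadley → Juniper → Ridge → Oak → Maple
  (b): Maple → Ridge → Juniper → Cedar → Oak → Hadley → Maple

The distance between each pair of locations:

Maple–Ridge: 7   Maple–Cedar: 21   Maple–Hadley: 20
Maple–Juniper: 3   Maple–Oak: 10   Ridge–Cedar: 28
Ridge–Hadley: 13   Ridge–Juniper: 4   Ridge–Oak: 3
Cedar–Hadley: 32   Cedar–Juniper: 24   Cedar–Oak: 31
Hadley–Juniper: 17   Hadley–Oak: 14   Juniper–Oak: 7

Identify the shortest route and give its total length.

Shortest is (a), total 87.

(a): 21 + 32 + 17 + 4 + 3 + 10 = 87
(b): 7 + 4 + 24 + 31 + 14 + 20 = 100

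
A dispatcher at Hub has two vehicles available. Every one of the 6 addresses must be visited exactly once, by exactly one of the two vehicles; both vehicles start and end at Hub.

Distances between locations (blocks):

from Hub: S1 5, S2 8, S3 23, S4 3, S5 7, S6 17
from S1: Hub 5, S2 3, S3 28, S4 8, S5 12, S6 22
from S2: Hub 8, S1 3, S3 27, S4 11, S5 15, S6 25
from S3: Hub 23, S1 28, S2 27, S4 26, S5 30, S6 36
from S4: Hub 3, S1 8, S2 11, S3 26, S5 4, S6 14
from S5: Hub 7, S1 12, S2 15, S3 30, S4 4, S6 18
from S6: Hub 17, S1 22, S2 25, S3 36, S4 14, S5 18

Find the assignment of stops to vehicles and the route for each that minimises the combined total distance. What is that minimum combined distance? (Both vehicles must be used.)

Try each way of splitting the stops between the two vehicles (each non-empty) and, for each split, find the best tour for each vehicle:
  {S1} + {S2, S3, S4, S5, S6}: 10 + 96 = 106
  {S2} + {S1, S3, S4, S5, S6}: 16 + 94 = 110
  {S1, S2} + {S3, S4, S5, S6}: 16 + 84 = 100
  {S3} + {S1, S2, S4, S5, S6}: 46 + 58 = 104
  {S1, S3} + {S2, S4, S5, S6}: 56 + 58 = 114
  {S2, S3} + {S1, S4, S5, S6}: 58 + 52 = 110
  … (31 splits in total)
Best: vehicle 1 Hub → S1 → S2 → Hub = 16; vehicle 2 Hub → S3 → S6 → S4 → S5 → Hub = 84; combined 100.

Minimum combined distance: 100 blocks.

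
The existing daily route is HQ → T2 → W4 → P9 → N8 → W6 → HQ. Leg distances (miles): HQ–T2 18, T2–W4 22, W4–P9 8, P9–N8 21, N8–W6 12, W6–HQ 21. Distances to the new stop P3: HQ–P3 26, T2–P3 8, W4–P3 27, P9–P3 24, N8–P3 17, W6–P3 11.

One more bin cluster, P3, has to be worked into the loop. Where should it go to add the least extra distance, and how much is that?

Insertion cost between consecutive stops i–j is d(i,P3) + d(P3,j) − d(i,j):
  between HQ and T2: 26 + 8 − 18 = 16
  between T2 and W4: 8 + 27 − 22 = 13
  between W4 and P9: 27 + 24 − 8 = 43
  between P9 and N8: 24 + 17 − 21 = 20
  between N8 and W6: 17 + 11 − 12 = 16
  between W6 and HQ: 11 + 26 − 21 = 16
Cheapest insertion is between T2 and W4, adding 13.
New total = 102 + 13 = 115.

Minimum extra distance: 13 miles, inserting P3 between T2 and W4.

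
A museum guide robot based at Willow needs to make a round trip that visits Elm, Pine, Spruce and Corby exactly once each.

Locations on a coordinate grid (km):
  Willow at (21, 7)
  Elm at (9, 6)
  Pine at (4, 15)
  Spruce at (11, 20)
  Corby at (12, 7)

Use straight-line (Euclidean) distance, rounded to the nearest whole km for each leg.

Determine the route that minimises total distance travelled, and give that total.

47 km — the shortest possible round trip.

With 4 stops there are 4!/2 = 12 distinct round trips (a route and its reverse cost the same).
Willow-Elm-Pine-Spruce-Corby-Willow: 12+10+9+13+9 = 53
Willow-Elm-Pine-Corby-Spruce-Willow: 12+10+11+13+16 = 62
Willow-Elm-Spruce-Pine-Corby-Willow: 12+14+9+11+9 = 55
Willow-Elm-Spruce-Corby-Pine-Willow: 12+14+13+11+19 = 69
Willow-Elm-Corby-Pine-Spruce-Willow: 12+3+11+9+16 = 51
Willow-Elm-Corby-Spruce-Pine-Willow: 12+3+13+9+19 = 56
Willow-Pine-Elm-Spruce-Corby-Willow: 19+10+14+13+9 = 65
Willow-Pine-Elm-Corby-Spruce-Willow: 19+10+3+13+16 = 61
Willow-Pine-Spruce-Elm-Corby-Willow: 19+9+14+3+9 = 54
Willow-Pine-Corby-Elm-Spruce-Willow: 19+11+3+14+16 = 63
Willow-Spruce-Elm-Pine-Corby-Willow: 16+14+10+11+9 = 60
Willow-Spruce-Pine-Elm-Corby-Willow: 16+9+10+3+9 = 47
The minimum is 47.
One optimal route: Willow → Spruce → Pine → Elm → Corby → Willow (or its reverse).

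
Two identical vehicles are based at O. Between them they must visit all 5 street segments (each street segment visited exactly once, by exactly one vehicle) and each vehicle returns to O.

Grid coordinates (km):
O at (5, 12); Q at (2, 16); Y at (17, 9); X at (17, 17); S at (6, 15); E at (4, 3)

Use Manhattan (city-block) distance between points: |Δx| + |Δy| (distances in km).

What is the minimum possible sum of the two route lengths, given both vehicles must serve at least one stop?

Check every non-empty split of the stops between the two vehicles; for each half take its own optimal tour:
  {Q} + {Y, X, S, E}: 14 + 54 = 68
  {Y} + {Q, X, S, E}: 30 + 58 = 88
  {Q, Y} + {X, S, E}: 44 + 54 = 98
  {X} + {Q, Y, S, E}: 34 + 58 = 92
  {Q, X} + {Y, S, E}: 40 + 50 = 90
  {Y, X} + {Q, S, E}: 40 + 34 = 74
  … (15 splits in total)
Best: vehicle 1 O → Q → O = 14; vehicle 2 O → S → X → Y → E → O = 54; combined 68.

68 km — the smallest possible combined total.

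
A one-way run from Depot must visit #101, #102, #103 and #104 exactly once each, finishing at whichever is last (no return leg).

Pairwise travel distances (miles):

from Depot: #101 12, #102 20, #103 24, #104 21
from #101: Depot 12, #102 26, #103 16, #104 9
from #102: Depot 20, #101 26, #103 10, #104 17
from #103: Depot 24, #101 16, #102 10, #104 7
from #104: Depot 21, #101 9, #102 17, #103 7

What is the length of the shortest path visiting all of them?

Minimum one-way distance = 38 miles.

There are 4! = 24 possible orderings.
Depot→#101→#102→#103→#104: 12+26+10+7 = 55
Depot→#101→#102→#104→#103: 12+26+17+7 = 62
Depot→#101→#103→#102→#104: 12+16+10+17 = 55
Depot→#101→#103→#104→#102: 12+16+7+17 = 52
Depot→#101→#104→#102→#103: 12+9+17+10 = 48
Depot→#101→#104→#103→#102: 12+9+7+10 = 38
Depot→#102→#101→#103→#104: 20+26+16+7 = 69
Depot→#102→#101→#104→#103: 20+26+9+7 = 62
Depot→#102→#103→#101→#104: 20+10+16+9 = 55
Depot→#102→#103→#104→#101: 20+10+7+9 = 46
Depot→#102→#104→#101→#103: 20+17+9+16 = 62
Depot→#102→#104→#103→#101: 20+17+7+16 = 60
Depot→#103→#101→#102→#104: 24+16+26+17 = 83
Depot→#103→#101→#104→#102: 24+16+9+17 = 66
… (10 more)
The minimum is 38.
One shortest path: Depot → #101 → #104 → #103 → #102.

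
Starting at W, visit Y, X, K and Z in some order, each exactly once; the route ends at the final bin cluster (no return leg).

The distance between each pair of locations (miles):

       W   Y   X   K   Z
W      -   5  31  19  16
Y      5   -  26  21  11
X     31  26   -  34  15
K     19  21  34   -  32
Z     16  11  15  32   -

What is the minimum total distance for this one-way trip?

There are 4! = 24 possible orderings.
W → Y → X → K → Z: 5+26+34+32 = 97
W → Y → X → Z → K: 5+26+15+32 = 78
W → Y → K → X → Z: 5+21+34+15 = 75
W → Y → K → Z → X: 5+21+32+15 = 73
W → Y → Z → X → K: 5+11+15+34 = 65
W → Y → Z → K → X: 5+11+32+34 = 82
W → X → Y → K → Z: 31+26+21+32 = 110
W → X → Y → Z → K: 31+26+11+32 = 100
W → X → K → Y → Z: 31+34+21+11 = 97
W → X → K → Z → Y: 31+34+32+11 = 108
W → X → Z → Y → K: 31+15+11+21 = 78
W → X → Z → K → Y: 31+15+32+21 = 99
W → K → Y → X → Z: 19+21+26+15 = 81
W → K → Y → Z → X: 19+21+11+15 = 66
… (10 more)
The minimum is 65.
One shortest path: W → Y → Z → X → K.

65 miles — the minimum one-way total.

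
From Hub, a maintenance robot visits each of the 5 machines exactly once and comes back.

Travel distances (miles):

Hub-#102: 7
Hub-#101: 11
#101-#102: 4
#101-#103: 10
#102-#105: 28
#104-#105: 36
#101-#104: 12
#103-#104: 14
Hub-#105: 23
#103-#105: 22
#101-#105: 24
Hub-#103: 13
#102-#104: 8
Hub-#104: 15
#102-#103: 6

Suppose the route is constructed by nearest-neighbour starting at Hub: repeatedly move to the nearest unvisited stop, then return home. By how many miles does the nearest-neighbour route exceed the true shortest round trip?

Excess over optimum: 12 miles.

Hub: #102=7, #101=11, #103=13, #104=15, #105=23 ⇒ #102
#102: #101=4, #103=6, #104=8, #105=28 ⇒ #101
#101: #103=10, #104=12, #105=24 ⇒ #103
#103: #104=14, #105=22 ⇒ #104
#104: #105=36 ⇒ #105
NN route Hub → #102 → #101 → #103 → #104 → #105 → Hub costs 94.
Optimal: Hub → #101 → #102 → #104 → #103 → #105 → Hub costs 82 (by enumerating all 60 distinct tours).
Excess = 94 − 82 = 12.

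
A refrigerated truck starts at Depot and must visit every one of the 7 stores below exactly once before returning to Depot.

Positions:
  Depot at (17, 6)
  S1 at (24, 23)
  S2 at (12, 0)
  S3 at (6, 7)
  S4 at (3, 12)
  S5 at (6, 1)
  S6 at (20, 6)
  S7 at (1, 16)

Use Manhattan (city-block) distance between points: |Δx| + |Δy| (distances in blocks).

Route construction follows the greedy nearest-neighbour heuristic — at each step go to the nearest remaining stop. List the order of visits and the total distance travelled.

98 blocks along Depot → S6 → S2 → S5 → S3 → S4 → S7 → S1 → Depot.

From Depot: distances to unvisited — S6=3, S2=11, S3=12, S5=16, S4=20, S1=24, S7=26. Nearest is S6 (3).
From S6: distances to unvisited — S2=14, S3=15, S5=19, S1=21, S4=23, S7=29. Nearest is S2 (14).
From S2: distances to unvisited — S5=7, S3=13, S4=21, S7=27, S1=35. Nearest is S5 (7).
From S5: distances to unvisited — S3=6, S4=14, S7=20, S1=40. Nearest is S3 (6).
From S3: distances to unvisited — S4=8, S7=14, S1=34. Nearest is S4 (8).
From S4: distances to unvisited — S7=6, S1=32. Nearest is S7 (6).
From S7: distances to unvisited — S1=30. Nearest is S1 (30).
Return S1→Depot: 24.
Total = 3 + 14 + 7 + 6 + 8 + 6 + 30 + 24 = 98.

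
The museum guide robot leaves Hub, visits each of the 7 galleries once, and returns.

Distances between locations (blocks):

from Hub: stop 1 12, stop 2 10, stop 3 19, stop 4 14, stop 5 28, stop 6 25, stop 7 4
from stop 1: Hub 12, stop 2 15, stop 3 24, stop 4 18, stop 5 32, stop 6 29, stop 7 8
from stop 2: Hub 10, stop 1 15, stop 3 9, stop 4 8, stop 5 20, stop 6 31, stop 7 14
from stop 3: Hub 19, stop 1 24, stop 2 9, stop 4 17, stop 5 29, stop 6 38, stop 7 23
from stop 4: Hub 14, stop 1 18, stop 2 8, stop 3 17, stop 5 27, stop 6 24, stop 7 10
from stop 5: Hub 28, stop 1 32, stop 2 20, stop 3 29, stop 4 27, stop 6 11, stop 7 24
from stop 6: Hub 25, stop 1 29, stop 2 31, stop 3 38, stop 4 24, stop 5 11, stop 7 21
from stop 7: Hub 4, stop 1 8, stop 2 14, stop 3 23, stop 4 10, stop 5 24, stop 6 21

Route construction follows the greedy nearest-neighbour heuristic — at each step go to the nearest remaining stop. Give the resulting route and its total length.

At Hub the remaining stops are stop 7 4, stop 2 10, stop 1 12, stop 4 14, stop 3 19, stop 6 25, stop 5 28; go to stop 7.
At stop 7 the remaining stops are stop 1 8, stop 4 10, stop 2 14, stop 6 21, stop 3 23, stop 5 24; go to stop 1.
At stop 1 the remaining stops are stop 2 15, stop 4 18, stop 3 24, stop 6 29, stop 5 32; go to stop 2.
At stop 2 the remaining stops are stop 4 8, stop 3 9, stop 5 20, stop 6 31; go to stop 4.
At stop 4 the remaining stops are stop 3 17, stop 6 24, stop 5 27; go to stop 3.
At stop 3 the remaining stops are stop 5 29, stop 6 38; go to stop 5.
At stop 5 the remaining stops are stop 6 11; go to stop 6.
Return stop 6→Hub: 25.
Total = 4 + 8 + 15 + 8 + 17 + 29 + 11 + 25 = 117.

Total distance 117 blocks via the nearest-neighbour route Hub → stop 7 → stop 1 → stop 2 → stop 4 → stop 3 → stop 5 → stop 6 → Hub.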